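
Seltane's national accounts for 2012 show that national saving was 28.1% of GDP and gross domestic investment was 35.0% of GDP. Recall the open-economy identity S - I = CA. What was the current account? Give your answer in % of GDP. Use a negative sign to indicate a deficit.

-6.9

CA = S - I = 28.1 - 35.0 = -6.9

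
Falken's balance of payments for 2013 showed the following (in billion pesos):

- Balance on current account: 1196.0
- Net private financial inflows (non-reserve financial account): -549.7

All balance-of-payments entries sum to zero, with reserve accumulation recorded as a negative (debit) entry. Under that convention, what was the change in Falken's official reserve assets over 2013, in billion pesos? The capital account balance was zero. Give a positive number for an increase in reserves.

Official reserve transactions balance = -(1196.0 + (-549.7)) = -646.3
An accumulation of reserves is recorded as a debit (negative entry), so the change in the stock of reserves is the negative of that balance.
Change in official reserves = -(-646.3) = 646.3

646.3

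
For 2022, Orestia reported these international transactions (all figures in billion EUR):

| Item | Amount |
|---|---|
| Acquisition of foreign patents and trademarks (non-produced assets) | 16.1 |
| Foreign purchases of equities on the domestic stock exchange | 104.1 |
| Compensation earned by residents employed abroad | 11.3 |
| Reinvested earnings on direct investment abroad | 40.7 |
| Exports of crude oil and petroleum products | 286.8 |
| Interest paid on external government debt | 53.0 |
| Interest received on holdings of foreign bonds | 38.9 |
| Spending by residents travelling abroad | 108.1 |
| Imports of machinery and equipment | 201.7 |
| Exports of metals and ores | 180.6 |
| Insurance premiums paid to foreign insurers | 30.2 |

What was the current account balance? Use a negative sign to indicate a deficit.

165.3

Goods: -201.7 + 180.6 + 286.8 = 265.7
Services: -108.1 - 30.2 = -138.3
Primary income: 11.3 + 38.9 - 53.0 + 40.7 = 37.9
Current account = 265.7 + (-138.3) + 37.9 = 165.3
(Excluded from the current account — capital account: acquisition of foreign patents and trademarks (non-produced assets) 16.1; financial account: foreign purchases of equities on the domestic stock exchange 104.1.)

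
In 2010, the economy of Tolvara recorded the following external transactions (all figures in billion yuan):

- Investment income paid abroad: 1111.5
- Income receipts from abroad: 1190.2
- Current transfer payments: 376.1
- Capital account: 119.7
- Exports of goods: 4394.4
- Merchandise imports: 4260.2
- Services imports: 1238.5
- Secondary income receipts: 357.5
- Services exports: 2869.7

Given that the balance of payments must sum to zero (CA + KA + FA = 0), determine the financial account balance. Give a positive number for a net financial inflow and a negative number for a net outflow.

Goods balance = 4394.4 - 4260.2 = 134.2
Services balance = 2869.7 - 1238.5 = 1631.2
Trade balance (goods + services) = 134.2 + 1631.2 = 1765.4
Net primary income = 1190.2 - 1111.5 = 78.7
Net secondary income = 357.5 - 376.1 = -18.6
Current account = 1765.4 + 78.7 + (-18.6) = 1825.5
Financial account = -(1825.5 + 119.7) = -1945.2

-1945.2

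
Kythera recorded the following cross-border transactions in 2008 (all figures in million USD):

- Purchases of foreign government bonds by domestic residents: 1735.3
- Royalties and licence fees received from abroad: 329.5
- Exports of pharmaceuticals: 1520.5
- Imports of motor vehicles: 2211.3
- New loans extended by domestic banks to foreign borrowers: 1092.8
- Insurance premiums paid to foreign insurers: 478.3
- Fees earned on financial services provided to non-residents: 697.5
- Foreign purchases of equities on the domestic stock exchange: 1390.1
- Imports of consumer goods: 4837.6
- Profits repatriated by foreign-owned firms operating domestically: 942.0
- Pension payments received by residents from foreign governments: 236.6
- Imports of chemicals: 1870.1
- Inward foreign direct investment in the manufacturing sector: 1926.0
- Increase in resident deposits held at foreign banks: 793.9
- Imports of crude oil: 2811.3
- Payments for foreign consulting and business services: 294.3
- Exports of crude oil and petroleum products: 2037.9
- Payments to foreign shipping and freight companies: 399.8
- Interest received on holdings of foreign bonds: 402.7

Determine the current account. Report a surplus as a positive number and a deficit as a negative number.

-8620.0

Goods: -2211.3 + 1520.5 - 2811.3 - 1870.1 - 4837.6 + 2037.9 = -8171.9
Services: 697.5 - 399.8 + 329.5 - 294.3 - 478.3 = -145.4
Primary income: 402.7 - 942.0 = -539.3
Secondary income: 236.6
Current account = (-8171.9) + (-145.4) + (-539.3) + 236.6 = -8620.0
(Excluded from the current account — financial account: purchases of foreign government bonds by domestic residents 1735.3, new loans extended by domestic banks to foreign borrowers 1092.8, foreign purchases of equities on the domestic stock exchange 1390.1, inward foreign direct investment in the manufacturing sector 1926.0, increase in resident deposits held at foreign banks 793.9.)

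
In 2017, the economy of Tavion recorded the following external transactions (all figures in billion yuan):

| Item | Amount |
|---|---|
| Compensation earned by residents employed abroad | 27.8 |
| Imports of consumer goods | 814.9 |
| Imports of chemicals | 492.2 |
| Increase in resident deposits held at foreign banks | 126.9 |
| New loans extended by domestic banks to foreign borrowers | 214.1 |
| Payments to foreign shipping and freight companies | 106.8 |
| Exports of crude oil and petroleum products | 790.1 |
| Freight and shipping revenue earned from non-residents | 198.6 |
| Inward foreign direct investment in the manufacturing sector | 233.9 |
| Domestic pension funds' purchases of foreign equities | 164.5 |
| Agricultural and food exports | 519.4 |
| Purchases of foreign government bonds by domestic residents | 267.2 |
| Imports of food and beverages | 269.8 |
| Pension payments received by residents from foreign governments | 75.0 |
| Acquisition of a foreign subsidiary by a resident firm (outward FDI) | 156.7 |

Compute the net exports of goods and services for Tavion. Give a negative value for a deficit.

-175.6

Goods: -492.2 - 814.9 + 790.1 - 269.8 + 519.4 = -267.4
Services: -106.8 + 198.6 = 91.8
Trade balance = -267.4 + 91.8 = -175.6
(Excluded from the trade balance — primary income: compensation earned by residents employed abroad 27.8; financial account: increase in resident deposits held at foreign banks 126.9, new loans extended by domestic banks to foreign borrowers 214.1, inward foreign direct investment in the manufacturing sector 233.9, domestic pension funds' purchases of foreign equities 164.5, purchases of foreign government bonds by domestic residents 267.2, acquisition of a foreign subsidiary by a resident firm (outward FDI) 156.7; secondary income: pension payments received by residents from foreign governments 75.0.)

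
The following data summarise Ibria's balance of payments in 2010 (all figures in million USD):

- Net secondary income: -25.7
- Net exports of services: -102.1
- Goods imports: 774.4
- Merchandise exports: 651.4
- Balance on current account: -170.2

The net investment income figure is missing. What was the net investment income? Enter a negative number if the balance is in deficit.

80.6

Current account = goods balance + services balance + net primary income + net secondary income
Sum of the known components = -250.8
Net investment income = CA - (known components) = -170.2 - (-250.8) = 80.6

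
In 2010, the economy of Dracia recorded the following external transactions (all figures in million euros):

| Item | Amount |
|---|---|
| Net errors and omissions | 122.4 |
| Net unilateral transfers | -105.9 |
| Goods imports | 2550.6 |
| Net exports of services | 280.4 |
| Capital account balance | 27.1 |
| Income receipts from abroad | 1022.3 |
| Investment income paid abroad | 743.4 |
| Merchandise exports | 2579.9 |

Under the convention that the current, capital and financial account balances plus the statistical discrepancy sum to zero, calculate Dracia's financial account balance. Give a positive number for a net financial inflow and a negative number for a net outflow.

-632.2

Goods balance = 2579.9 - 2550.6 = 29.3
Services balance = 280.4
Trade balance (goods + services) = 29.3 + 280.4 = 309.7
Net primary income = 1022.3 - 743.4 = 278.9
Net secondary income = -105.9
Current account = 309.7 + 278.9 + (-105.9) = 482.7
Financial account = -(482.7 + 27.1 + 122.4) = -632.2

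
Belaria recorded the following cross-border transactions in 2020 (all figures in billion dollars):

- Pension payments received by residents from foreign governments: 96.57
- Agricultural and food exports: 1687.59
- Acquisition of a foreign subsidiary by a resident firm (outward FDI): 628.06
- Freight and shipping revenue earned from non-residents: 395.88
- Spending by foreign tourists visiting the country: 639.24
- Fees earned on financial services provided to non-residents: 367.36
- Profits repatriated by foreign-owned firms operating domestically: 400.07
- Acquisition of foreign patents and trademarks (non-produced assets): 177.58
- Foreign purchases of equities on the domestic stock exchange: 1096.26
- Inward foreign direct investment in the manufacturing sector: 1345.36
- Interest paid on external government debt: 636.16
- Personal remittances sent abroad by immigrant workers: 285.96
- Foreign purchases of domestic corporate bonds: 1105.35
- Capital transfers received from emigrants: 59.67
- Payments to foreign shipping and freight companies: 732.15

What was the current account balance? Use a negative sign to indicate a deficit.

Goods: 1687.59
Services: 395.88 - 732.15 + 367.36 + 639.24 = 670.33
Primary income: -636.16 - 400.07 = -1036.23
Secondary income: -285.96 + 96.57 = -189.39
Current account = 1687.59 + 670.33 + (-1036.23) + (-189.39) = 1132.30
(Excluded from the current account — financial account: acquisition of a foreign subsidiary by a resident firm (outward FDI) 628.06, foreign purchases of equities on the domestic stock exchange 1096.26, inward foreign direct investment in the manufacturing sector 1345.36, foreign purchases of domestic corporate bonds 1105.35; capital account: acquisition of foreign patents and trademarks (non-produced assets) 177.58, capital transfers received from emigrants 59.67.)

1132.30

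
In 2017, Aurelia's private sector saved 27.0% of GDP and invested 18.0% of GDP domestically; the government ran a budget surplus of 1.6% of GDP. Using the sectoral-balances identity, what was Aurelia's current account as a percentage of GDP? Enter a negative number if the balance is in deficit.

10.6

By the sectoral-balances identity, CA = (S_private - I) + (T - G).
Private balance = 27.0 - 18.0 = 9.0
Government balance (T - G) = 1.6
CA = 9.0 + 1.6 = 10.6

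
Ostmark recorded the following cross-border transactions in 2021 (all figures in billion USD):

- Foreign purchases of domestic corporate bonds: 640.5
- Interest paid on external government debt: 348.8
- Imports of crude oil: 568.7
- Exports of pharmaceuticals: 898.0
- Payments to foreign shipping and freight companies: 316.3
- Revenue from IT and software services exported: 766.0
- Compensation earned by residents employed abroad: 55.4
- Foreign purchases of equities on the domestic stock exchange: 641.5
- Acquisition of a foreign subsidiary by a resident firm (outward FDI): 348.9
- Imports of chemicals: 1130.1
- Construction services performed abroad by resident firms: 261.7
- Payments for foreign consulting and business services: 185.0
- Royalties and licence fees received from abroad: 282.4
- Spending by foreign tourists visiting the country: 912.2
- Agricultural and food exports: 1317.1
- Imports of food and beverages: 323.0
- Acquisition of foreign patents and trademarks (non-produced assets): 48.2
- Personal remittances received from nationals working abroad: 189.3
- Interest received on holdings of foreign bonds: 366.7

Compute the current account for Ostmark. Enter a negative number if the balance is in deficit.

Goods: -323.0 - 1130.1 + 898.0 - 568.7 + 1317.1 = 193.3
Services: 282.4 - 185.0 + 261.7 - 316.3 + 766.0 + 912.2 = 1721.0
Primary income: -348.8 + 55.4 + 366.7 = 73.3
Secondary income: 189.3
Current account = 193.3 + 1721.0 + 73.3 + 189.3 = 2176.9
(Excluded from the current account — financial account: foreign purchases of domestic corporate bonds 640.5, foreign purchases of equities on the domestic stock exchange 641.5, acquisition of a foreign subsidiary by a resident firm (outward FDI) 348.9; capital account: acquisition of foreign patents and trademarks (non-produced assets) 48.2.)

2176.9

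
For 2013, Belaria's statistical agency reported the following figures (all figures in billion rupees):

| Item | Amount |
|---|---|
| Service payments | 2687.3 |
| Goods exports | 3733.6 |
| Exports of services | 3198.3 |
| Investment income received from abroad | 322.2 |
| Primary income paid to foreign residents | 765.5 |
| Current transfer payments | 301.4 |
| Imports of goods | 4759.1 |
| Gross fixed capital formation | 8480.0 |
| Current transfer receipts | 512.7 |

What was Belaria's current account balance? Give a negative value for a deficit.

-746.5

Goods balance = 3733.6 - 4759.1 = -1025.5
Services balance = 3198.3 - 2687.3 = 511.0
Trade balance (goods + services) = -1025.5 + 511.0 = -514.5
Net primary income = 322.2 - 765.5 = -443.3
Net secondary income = 512.7 - 301.4 = 211.3
Current account = -514.5 + (-443.3) + 211.3 = -746.5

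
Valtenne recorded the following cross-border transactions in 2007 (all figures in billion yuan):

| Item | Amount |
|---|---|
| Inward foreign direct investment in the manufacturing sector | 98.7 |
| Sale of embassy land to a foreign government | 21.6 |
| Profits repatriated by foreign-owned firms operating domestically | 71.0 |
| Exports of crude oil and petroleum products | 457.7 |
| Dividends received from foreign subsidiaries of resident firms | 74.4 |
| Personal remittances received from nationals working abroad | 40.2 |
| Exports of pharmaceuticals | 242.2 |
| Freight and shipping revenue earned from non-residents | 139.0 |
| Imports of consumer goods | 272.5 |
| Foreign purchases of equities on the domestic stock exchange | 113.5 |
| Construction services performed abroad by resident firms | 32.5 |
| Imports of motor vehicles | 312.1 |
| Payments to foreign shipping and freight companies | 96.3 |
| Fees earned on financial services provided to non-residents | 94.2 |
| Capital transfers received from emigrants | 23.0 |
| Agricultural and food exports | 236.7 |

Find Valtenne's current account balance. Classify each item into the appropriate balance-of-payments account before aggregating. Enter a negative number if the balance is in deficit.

Goods: 236.7 - 312.1 - 272.5 + 457.7 + 242.2 = 352.0
Services: 32.5 + 139.0 - 96.3 + 94.2 = 169.4
Primary income: -71.0 + 74.4 = 3.4
Secondary income: 40.2
Current account = 352.0 + 169.4 + 3.4 + 40.2 = 565.0
(Excluded from the current account — financial account: inward foreign direct investment in the manufacturing sector 98.7, foreign purchases of equities on the domestic stock exchange 113.5; capital account: sale of embassy land to a foreign government 21.6, capital transfers received from emigrants 23.0.)

565.0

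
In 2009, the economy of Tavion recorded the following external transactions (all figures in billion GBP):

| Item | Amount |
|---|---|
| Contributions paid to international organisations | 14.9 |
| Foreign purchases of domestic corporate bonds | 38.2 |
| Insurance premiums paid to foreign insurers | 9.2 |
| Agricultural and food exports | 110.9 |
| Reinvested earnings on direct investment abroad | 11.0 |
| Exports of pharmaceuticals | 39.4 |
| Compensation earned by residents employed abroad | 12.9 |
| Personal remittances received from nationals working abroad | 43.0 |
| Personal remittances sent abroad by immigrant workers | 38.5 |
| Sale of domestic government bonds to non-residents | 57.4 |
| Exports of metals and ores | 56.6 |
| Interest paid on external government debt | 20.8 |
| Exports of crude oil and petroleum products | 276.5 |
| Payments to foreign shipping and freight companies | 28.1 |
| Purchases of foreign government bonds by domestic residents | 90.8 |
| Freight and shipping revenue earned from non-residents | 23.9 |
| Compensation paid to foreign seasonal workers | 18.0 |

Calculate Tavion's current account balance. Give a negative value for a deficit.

444.7

Goods: 39.4 + 56.6 + 276.5 + 110.9 = 483.4
Services: -28.1 + 23.9 - 9.2 = -13.4
Primary income: 12.9 - 20.8 + 11.0 - 18.0 = -14.9
Secondary income: -38.5 - 14.9 + 43.0 = -10.4
Current account = 483.4 + (-13.4) + (-14.9) + (-10.4) = 444.7
(Excluded from the current account — financial account: foreign purchases of domestic corporate bonds 38.2, sale of domestic government bonds to non-residents 57.4, purchases of foreign government bonds by domestic residents 90.8.)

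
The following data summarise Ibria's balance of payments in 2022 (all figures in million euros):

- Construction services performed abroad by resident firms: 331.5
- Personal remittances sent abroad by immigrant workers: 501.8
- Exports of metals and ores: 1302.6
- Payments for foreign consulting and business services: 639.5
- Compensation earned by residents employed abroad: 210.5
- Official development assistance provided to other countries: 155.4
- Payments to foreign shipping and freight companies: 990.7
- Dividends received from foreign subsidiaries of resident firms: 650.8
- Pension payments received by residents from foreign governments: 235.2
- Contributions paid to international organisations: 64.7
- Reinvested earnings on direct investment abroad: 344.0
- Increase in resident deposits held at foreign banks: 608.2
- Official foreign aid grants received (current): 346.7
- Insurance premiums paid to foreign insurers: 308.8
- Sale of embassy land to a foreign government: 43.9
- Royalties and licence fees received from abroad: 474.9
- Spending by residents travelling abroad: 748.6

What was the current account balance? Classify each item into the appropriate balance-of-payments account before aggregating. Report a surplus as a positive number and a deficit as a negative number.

Goods: 1302.6
Services: -990.7 + 474.9 - 639.5 - 308.8 + 331.5 - 748.6 = -1881.2
Primary income: 344.0 + 210.5 + 650.8 = 1205.3
Secondary income: -155.4 - 501.8 + 346.7 - 64.7 + 235.2 = -140.0
Current account = 1302.6 + (-1881.2) + 1205.3 + (-140.0) = 486.7
(Excluded from the current account — financial account: increase in resident deposits held at foreign banks 608.2; capital account: sale of embassy land to a foreign government 43.9.)

486.7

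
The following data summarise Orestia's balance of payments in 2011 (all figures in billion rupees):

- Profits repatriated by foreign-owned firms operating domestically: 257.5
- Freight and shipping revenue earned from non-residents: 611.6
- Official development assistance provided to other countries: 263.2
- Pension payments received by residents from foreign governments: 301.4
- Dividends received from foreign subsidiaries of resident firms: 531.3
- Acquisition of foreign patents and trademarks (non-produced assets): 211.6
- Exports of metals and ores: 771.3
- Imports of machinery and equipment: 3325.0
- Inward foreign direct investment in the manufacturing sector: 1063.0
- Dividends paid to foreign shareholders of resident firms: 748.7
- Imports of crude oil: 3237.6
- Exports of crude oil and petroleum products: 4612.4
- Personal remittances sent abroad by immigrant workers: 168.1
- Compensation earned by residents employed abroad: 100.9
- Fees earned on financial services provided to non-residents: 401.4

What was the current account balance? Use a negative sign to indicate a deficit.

Goods: -3325.0 + 771.3 - 3237.6 + 4612.4 = -1178.9
Services: 401.4 + 611.6 = 1013.0
Primary income: 100.9 - 748.7 - 257.5 + 531.3 = -374.0
Secondary income: -263.2 - 168.1 + 301.4 = -129.9
Current account = (-1178.9) + 1013.0 + (-374.0) + (-129.9) = -669.8
(Excluded from the current account — capital account: acquisition of foreign patents and trademarks (non-produced assets) 211.6; financial account: inward foreign direct investment in the manufacturing sector 1063.0.)

-669.8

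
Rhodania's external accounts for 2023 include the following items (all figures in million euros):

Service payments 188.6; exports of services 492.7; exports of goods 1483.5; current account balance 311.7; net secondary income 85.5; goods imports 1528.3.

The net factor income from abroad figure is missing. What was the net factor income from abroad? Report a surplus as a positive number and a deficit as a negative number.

-33.1

Current account = goods balance + services balance + net primary income + net secondary income
Sum of the known components = 344.8
Net factor income from abroad = CA - (known components) = 311.7 - 344.8 = -33.1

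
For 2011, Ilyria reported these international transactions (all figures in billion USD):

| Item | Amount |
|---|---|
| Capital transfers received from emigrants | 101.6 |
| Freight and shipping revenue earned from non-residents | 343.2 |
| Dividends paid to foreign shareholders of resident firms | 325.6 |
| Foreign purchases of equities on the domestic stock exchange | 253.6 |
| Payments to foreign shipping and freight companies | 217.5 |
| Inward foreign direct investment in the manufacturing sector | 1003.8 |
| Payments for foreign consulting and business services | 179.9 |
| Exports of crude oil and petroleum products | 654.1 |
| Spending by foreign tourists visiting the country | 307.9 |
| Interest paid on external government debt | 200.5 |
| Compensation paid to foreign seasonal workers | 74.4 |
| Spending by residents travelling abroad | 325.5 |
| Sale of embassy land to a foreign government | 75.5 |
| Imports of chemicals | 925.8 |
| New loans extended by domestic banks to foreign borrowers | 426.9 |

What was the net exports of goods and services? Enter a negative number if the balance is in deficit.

-343.5

Goods: -925.8 + 654.1 = -271.7
Services: -217.5 - 325.5 - 179.9 + 307.9 + 343.2 = -71.8
Trade balance = -271.7 + (-71.8) = -343.5
(Excluded from the trade balance — capital account: capital transfers received from emigrants 101.6, sale of embassy land to a foreign government 75.5; primary income: dividends paid to foreign shareholders of resident firms 325.6, interest paid on external government debt 200.5, compensation paid to foreign seasonal workers 74.4; financial account: foreign purchases of equities on the domestic stock exchange 253.6, inward foreign direct investment in the manufacturing sector 1003.8, new loans extended by domestic banks to foreign borrowers 426.9.)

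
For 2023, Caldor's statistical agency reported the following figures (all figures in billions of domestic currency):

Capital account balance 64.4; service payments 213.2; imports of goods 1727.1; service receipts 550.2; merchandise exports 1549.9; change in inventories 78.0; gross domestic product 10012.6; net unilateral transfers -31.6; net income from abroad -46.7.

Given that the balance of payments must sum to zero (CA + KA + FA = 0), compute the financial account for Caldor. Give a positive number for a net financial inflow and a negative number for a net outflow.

Goods balance = 1549.9 - 1727.1 = -177.2
Services balance = 550.2 - 213.2 = 337.0
Trade balance (goods + services) = -177.2 + 337.0 = 159.8
Net primary income = -46.7
Net secondary income = -31.6
Current account = 159.8 + (-46.7) + (-31.6) = 81.5
Financial account = -(81.5 + 64.4) = -145.9

-145.9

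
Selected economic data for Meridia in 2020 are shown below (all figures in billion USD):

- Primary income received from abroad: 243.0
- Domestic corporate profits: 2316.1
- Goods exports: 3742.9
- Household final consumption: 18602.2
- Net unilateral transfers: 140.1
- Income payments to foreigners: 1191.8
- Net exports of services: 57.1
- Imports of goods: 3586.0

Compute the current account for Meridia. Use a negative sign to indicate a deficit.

Goods balance = 3742.9 - 3586.0 = 156.9
Services balance = 57.1
Trade balance (goods + services) = 156.9 + 57.1 = 214.0
Net primary income = 243.0 - 1191.8 = -948.8
Net secondary income = 140.1
Current account = 214.0 + (-948.8) + 140.1 = -594.7

-594.7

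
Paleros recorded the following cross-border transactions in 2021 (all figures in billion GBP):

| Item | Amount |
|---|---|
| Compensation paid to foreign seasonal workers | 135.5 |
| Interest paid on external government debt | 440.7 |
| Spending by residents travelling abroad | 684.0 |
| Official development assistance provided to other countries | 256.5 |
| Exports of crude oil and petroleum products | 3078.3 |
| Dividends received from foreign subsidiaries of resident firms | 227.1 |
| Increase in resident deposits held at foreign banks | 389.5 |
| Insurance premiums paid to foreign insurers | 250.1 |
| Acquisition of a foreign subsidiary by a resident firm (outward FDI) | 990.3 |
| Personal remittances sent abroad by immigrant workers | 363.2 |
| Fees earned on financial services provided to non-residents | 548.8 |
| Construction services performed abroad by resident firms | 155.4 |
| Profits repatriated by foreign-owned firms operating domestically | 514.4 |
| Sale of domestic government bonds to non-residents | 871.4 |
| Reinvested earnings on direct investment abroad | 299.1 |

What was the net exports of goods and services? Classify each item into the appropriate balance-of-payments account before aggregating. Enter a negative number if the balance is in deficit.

Goods: 3078.3
Services: -250.1 + 155.4 - 684.0 + 548.8 = -229.9
Trade balance = 3078.3 + (-229.9) = 2848.4
(Excluded from the trade balance — primary income: compensation paid to foreign seasonal workers 135.5, interest paid on external government debt 440.7, dividends received from foreign subsidiaries of resident firms 227.1, profits repatriated by foreign-owned firms operating domestically 514.4, reinvested earnings on direct investment abroad 299.1; secondary income: official development assistance provided to other countries 256.5, personal remittances sent abroad by immigrant workers 363.2; financial account: increase in resident deposits held at foreign banks 389.5, acquisition of a foreign subsidiary by a resident firm (outward FDI) 990.3, sale of domestic government bonds to non-residents 871.4.)

2848.4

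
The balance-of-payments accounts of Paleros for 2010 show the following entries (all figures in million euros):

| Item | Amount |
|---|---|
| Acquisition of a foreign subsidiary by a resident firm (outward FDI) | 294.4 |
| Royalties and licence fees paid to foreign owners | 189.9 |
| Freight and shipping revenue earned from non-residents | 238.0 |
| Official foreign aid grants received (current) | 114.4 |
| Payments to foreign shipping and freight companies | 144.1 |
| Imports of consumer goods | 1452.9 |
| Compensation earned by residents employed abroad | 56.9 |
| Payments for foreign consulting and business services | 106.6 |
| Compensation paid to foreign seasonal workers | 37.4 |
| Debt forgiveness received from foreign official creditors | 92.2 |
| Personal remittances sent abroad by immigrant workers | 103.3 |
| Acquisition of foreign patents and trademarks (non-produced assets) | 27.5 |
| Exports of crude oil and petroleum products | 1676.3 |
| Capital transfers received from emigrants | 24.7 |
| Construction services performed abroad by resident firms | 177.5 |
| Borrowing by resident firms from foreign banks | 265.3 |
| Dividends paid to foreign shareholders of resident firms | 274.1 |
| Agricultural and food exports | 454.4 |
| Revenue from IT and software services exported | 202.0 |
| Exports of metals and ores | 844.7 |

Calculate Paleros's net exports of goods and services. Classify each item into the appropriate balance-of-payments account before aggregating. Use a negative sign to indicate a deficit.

Goods: 844.7 + 454.4 + 1676.3 - 1452.9 = 1522.5
Services: 177.5 - 106.6 - 189.9 + 202.0 + 238.0 - 144.1 = 176.9
Trade balance = 1522.5 + 176.9 = 1699.4
(Excluded from the trade balance — financial account: acquisition of a foreign subsidiary by a resident firm (outward FDI) 294.4, borrowing by resident firms from foreign banks 265.3; secondary income: official foreign aid grants received (current) 114.4, personal remittances sent abroad by immigrant workers 103.3; primary income: compensation earned by residents employed abroad 56.9, compensation paid to foreign seasonal workers 37.4, dividends paid to foreign shareholders of resident firms 274.1; capital account: debt forgiveness received from foreign official creditors 92.2, acquisition of foreign patents and trademarks (non-produced assets) 27.5, capital transfers received from emigrants 24.7.)

1699.4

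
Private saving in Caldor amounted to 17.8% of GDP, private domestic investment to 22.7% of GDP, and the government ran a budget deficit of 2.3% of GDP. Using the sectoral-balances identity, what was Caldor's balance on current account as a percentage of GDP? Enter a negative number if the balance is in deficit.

By the sectoral-balances identity, CA = (S_private - I) + (T - G).
Private balance = 17.8 - 22.7 = -4.9
Government balance (T - G) = -2.3
CA = -4.9 + (-2.3) = -7.2

-7.2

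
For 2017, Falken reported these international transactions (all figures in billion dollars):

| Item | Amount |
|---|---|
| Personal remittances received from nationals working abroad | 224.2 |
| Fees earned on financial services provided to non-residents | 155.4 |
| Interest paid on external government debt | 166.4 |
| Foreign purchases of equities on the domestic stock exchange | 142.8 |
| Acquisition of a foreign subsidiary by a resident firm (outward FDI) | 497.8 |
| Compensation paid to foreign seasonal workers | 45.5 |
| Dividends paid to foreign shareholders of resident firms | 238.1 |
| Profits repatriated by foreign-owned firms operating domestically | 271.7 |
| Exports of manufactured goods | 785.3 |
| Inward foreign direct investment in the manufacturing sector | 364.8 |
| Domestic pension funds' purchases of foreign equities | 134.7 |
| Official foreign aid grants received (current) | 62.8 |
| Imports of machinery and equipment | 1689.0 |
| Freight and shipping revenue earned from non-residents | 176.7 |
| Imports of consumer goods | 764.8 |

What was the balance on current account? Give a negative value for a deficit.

Goods: 785.3 - 1689.0 - 764.8 = -1668.5
Services: 176.7 + 155.4 = 332.1
Primary income: -271.7 - 45.5 - 166.4 - 238.1 = -721.7
Secondary income: 224.2 + 62.8 = 287.0
Current account = (-1668.5) + 332.1 + (-721.7) + 287.0 = -1771.1
(Excluded from the current account — financial account: foreign purchases of equities on the domestic stock exchange 142.8, acquisition of a foreign subsidiary by a resident firm (outward FDI) 497.8, inward foreign direct investment in the manufacturing sector 364.8, domestic pension funds' purchases of foreign equities 134.7.)

-1771.1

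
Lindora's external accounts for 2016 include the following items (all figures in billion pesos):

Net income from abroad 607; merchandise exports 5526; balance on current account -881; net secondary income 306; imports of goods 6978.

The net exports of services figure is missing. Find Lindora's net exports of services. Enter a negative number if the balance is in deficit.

Current account = goods balance + services balance + net primary income + net secondary income
Sum of the known components = -539
Net exports of services = CA - (known components) = -881 - (-539) = -342

-342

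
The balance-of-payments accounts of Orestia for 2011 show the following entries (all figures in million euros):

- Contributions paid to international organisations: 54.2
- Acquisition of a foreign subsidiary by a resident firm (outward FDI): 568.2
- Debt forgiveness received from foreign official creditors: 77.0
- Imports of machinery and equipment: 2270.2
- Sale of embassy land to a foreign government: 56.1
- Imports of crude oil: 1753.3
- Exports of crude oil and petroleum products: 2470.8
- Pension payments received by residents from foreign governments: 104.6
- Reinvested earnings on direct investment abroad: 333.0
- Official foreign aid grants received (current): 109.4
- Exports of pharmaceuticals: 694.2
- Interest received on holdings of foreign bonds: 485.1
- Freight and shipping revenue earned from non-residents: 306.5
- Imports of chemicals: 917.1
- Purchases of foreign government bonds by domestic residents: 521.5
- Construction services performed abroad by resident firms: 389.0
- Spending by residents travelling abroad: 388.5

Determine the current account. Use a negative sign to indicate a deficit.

Goods: 694.2 - 917.1 + 2470.8 - 1753.3 - 2270.2 = -1775.6
Services: 306.5 + 389.0 - 388.5 = 307.0
Primary income: 333.0 + 485.1 = 818.1
Secondary income: 104.6 - 54.2 + 109.4 = 159.8
Current account = (-1775.6) + 307.0 + 818.1 + 159.8 = -490.7
(Excluded from the current account — financial account: acquisition of a foreign subsidiary by a resident firm (outward FDI) 568.2, purchases of foreign government bonds by domestic residents 521.5; capital account: debt forgiveness received from foreign official creditors 77.0, sale of embassy land to a foreign government 56.1.)

-490.7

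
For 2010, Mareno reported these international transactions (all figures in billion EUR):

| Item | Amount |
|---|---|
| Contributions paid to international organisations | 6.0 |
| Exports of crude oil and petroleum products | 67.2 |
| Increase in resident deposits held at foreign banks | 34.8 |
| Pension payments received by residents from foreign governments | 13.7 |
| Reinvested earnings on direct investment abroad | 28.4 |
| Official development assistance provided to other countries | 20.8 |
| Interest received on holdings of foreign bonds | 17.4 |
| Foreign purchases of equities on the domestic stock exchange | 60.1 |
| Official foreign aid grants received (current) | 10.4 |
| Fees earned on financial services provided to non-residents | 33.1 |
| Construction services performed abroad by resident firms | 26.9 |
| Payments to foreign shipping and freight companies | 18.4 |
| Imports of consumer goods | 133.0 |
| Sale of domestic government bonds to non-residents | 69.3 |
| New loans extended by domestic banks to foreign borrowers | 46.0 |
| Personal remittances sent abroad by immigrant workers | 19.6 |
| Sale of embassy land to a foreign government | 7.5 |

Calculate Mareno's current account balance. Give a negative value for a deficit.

-0.7

Goods: 67.2 - 133.0 = -65.8
Services: 26.9 + 33.1 - 18.4 = 41.6
Primary income: 17.4 + 28.4 = 45.8
Secondary income: -19.6 - 20.8 + 13.7 - 6.0 + 10.4 = -22.3
Current account = (-65.8) + 41.6 + 45.8 + (-22.3) = -0.7
(Excluded from the current account — financial account: increase in resident deposits held at foreign banks 34.8, foreign purchases of equities on the domestic stock exchange 60.1, sale of domestic government bonds to non-residents 69.3, new loans extended by domestic banks to foreign borrowers 46.0; capital account: sale of embassy land to a foreign government 7.5.)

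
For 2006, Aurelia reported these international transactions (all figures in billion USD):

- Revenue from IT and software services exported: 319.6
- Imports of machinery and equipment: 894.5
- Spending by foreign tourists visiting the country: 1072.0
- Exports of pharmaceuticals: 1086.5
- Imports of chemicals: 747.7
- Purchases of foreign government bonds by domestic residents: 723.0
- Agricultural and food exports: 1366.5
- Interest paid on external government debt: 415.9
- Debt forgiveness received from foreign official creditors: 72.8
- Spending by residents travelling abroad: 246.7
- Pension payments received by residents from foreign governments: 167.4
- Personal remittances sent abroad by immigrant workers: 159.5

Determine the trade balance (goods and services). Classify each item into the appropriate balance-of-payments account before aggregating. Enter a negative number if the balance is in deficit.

Goods: -894.5 + 1366.5 - 747.7 + 1086.5 = 810.8
Services: -246.7 + 1072.0 + 319.6 = 1144.9
Trade balance = 810.8 + 1144.9 = 1955.7
(Excluded from the trade balance — financial account: purchases of foreign government bonds by domestic residents 723.0; primary income: interest paid on external government debt 415.9; capital account: debt forgiveness received from foreign official creditors 72.8; secondary income: pension payments received by residents from foreign governments 167.4, personal remittances sent abroad by immigrant workers 159.5.)

1955.7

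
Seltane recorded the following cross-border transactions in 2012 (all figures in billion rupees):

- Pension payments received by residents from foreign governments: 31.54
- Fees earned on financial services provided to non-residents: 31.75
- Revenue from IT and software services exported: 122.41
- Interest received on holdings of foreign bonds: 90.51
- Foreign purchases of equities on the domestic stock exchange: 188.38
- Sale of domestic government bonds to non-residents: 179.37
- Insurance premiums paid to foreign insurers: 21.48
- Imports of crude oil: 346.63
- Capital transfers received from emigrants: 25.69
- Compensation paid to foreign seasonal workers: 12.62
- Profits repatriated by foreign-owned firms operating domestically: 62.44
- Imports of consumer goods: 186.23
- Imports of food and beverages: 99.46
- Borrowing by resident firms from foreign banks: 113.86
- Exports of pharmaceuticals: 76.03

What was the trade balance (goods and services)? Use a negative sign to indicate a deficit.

-423.61

Goods: -99.46 - 346.63 - 186.23 + 76.03 = -556.29
Services: 122.41 - 21.48 + 31.75 = 132.68
Trade balance = -556.29 + 132.68 = -423.61
(Excluded from the trade balance — secondary income: pension payments received by residents from foreign governments 31.54; primary income: interest received on holdings of foreign bonds 90.51, compensation paid to foreign seasonal workers 12.62, profits repatriated by foreign-owned firms operating domestically 62.44; financial account: foreign purchases of equities on the domestic stock exchange 188.38, sale of domestic government bonds to non-residents 179.37, borrowing by resident firms from foreign banks 113.86; capital account: capital transfers received from emigrants 25.69.)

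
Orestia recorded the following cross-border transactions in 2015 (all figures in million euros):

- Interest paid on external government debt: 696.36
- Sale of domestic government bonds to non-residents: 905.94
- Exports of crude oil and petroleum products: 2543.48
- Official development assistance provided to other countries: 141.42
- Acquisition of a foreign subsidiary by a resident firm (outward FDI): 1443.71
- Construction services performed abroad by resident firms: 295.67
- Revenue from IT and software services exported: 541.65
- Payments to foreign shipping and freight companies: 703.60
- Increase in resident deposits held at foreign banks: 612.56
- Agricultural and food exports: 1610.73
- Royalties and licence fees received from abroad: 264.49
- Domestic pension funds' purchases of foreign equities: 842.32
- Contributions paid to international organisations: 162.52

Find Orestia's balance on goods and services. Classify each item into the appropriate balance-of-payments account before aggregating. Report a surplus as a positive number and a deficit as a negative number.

Goods: 1610.73 + 2543.48 = 4154.21
Services: 541.65 + 264.49 - 703.60 + 295.67 = 398.21
Trade balance = 4154.21 + 398.21 = 4552.42
(Excluded from the trade balance — primary income: interest paid on external government debt 696.36; financial account: sale of domestic government bonds to non-residents 905.94, acquisition of a foreign subsidiary by a resident firm (outward FDI) 1443.71, increase in resident deposits held at foreign banks 612.56, domestic pension funds' purchases of foreign equities 842.32; secondary income: official development assistance provided to other countries 141.42, contributions paid to international organisations 162.52.)

4552.42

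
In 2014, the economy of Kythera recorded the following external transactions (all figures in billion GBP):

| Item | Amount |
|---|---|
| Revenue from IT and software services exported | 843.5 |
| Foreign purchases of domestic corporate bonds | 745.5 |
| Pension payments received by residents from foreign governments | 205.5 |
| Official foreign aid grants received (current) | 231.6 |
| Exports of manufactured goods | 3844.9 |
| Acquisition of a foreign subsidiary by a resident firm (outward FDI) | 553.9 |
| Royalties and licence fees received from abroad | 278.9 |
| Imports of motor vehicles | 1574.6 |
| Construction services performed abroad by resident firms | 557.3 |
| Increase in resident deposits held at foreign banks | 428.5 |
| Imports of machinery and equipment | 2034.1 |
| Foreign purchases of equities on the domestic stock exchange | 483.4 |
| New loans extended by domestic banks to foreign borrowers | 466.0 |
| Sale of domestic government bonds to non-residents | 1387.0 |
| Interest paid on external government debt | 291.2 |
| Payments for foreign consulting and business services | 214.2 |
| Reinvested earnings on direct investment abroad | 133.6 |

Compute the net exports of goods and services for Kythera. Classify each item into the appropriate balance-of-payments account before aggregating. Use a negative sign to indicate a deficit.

1701.7

Goods: -1574.6 + 3844.9 - 2034.1 = 236.2
Services: 278.9 - 214.2 + 843.5 + 557.3 = 1465.5
Trade balance = 236.2 + 1465.5 = 1701.7
(Excluded from the trade balance — financial account: foreign purchases of domestic corporate bonds 745.5, acquisition of a foreign subsidiary by a resident firm (outward FDI) 553.9, increase in resident deposits held at foreign banks 428.5, foreign purchases of equities on the domestic stock exchange 483.4, new loans extended by domestic banks to foreign borrowers 466.0, sale of domestic government bonds to non-residents 1387.0; secondary income: pension payments received by residents from foreign governments 205.5, official foreign aid grants received (current) 231.6; primary income: interest paid on external government debt 291.2, reinvested earnings on direct investment abroad 133.6.)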